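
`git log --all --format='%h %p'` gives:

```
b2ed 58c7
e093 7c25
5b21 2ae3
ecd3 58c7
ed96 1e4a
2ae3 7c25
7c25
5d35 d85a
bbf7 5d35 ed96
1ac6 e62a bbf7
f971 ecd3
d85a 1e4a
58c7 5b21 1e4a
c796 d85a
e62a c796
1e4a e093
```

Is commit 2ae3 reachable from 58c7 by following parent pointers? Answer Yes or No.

Yes

Ancestors of 58c7 (commits reachable by following parents): {1e4a, 2ae3, 58c7, 5b21, 7c25, e093}.
2ae3 is in that set, so it is an ancestor of 58c7.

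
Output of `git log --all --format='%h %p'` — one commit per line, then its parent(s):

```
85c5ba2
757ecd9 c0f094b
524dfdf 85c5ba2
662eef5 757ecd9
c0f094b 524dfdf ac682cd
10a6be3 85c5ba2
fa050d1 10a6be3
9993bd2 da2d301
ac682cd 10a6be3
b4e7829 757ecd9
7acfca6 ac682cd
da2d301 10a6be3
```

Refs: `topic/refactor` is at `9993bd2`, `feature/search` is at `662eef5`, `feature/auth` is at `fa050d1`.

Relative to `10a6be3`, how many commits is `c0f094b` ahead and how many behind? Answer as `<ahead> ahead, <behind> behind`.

3 ahead, 0 behind

Reachable from c0f094b: {10a6be3, 524dfdf, 85c5ba2, ac682cd, c0f094b}.
Reachable from 10a6be3: {10a6be3, 85c5ba2}.
Only in c0f094b's history (ahead): {524dfdf, ac682cd, c0f094b} — 3.
Only in 10a6be3's history (behind): {} — 0.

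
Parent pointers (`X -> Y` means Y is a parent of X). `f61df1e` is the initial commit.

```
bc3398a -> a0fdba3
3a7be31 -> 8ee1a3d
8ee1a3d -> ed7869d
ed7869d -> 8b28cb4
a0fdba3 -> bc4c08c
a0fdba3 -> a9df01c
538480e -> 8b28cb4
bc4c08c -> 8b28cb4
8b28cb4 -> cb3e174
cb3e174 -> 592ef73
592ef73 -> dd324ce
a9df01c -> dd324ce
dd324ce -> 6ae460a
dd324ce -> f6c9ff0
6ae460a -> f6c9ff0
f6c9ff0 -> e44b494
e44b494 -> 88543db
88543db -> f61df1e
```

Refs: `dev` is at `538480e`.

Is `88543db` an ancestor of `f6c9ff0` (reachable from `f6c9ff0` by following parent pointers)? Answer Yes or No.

Yes

Ancestors of f6c9ff0 (commits reachable by following parents): {88543db, e44b494, f61df1e, f6c9ff0}.
88543db is in that set, so it is an ancestor of f6c9ff0.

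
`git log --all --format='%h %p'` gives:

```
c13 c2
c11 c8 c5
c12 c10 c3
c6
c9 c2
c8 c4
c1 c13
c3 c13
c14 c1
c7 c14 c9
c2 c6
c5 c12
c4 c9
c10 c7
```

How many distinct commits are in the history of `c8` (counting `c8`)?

Walking parent pointers from c8: reachable set = {c2, c4, c6, c8, c9}.
That is 5 commits.

5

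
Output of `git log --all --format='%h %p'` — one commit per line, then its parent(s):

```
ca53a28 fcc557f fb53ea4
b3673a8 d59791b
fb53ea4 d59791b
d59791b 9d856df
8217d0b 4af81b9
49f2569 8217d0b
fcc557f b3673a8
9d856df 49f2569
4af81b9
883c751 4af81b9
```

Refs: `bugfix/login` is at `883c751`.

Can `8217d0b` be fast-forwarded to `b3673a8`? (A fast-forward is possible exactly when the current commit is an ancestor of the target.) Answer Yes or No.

Yes

A fast-forward from 8217d0b to b3673a8 is possible iff 8217d0b is an ancestor of b3673a8.
Ancestors of b3673a8: {49f2569, 4af81b9, 8217d0b, 9d856df, b3673a8, d59791b}.
8217d0b is among them, so fast-forward is possible.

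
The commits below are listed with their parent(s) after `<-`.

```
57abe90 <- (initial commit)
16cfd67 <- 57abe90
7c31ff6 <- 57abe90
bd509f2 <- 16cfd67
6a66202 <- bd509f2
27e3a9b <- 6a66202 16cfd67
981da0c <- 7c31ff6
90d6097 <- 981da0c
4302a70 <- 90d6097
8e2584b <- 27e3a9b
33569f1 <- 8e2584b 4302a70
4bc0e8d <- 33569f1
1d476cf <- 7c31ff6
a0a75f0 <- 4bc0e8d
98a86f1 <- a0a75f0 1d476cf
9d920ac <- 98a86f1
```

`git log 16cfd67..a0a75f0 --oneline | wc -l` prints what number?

Reachable from a0a75f0: {16cfd67, 27e3a9b, 33569f1, 4302a70, 4bc0e8d, 57abe90, 6a66202, 7c31ff6, 8e2584b, 90d6097, 981da0c, a0a75f0, bd509f2}.
Reachable from 16cfd67: {16cfd67, 57abe90}.
In a0a75f0's history but not 16cfd67's: {27e3a9b, 33569f1, 4302a70, 4bc0e8d, 6a66202, 7c31ff6, 8e2584b, 90d6097, 981da0c, a0a75f0, bd509f2} — 11 commits.

11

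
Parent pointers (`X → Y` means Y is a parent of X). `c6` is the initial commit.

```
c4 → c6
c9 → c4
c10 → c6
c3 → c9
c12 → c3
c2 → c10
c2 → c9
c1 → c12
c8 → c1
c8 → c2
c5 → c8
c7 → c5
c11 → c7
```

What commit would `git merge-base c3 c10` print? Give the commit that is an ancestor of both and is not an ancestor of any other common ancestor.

Ancestors of c3: {c3, c4, c6, c9}.
Ancestors of c10: {c10, c6}.
Common ancestors: {c6}.
The only common ancestor is c6, so it is the merge base.

c6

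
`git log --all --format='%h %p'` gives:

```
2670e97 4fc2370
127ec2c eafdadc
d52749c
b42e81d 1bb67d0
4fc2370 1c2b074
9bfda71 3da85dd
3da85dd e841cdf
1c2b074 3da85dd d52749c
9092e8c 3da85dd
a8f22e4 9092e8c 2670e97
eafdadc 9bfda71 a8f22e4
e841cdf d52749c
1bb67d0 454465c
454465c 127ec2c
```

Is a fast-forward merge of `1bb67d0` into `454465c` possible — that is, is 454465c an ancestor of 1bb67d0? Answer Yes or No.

Yes

A fast-forward from 454465c to 1bb67d0 is possible iff 454465c is an ancestor of 1bb67d0.
Ancestors of 1bb67d0: {127ec2c, 1bb67d0, 1c2b074, 2670e97, 3da85dd, 454465c, 4fc2370, 9092e8c, 9bfda71, a8f22e4, d52749c, e841cdf, eafdadc}.
454465c is among them, so fast-forward is possible.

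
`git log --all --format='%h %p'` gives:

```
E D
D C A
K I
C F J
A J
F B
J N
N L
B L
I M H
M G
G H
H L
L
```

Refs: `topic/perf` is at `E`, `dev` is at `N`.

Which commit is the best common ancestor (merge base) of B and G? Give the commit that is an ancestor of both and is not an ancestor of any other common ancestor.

Ancestors of B: {B, L}.
Ancestors of G: {G, H, L}.
Common ancestors: {L}.
The only common ancestor is L, so it is the merge base.

L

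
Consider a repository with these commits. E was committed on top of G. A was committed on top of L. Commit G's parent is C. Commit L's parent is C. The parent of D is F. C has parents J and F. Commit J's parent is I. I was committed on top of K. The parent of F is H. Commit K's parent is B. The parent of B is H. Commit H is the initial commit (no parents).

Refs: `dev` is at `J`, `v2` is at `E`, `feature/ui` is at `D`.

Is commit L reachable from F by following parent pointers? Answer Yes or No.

No

Ancestors of F: {F, H}.
L is not in that set, so it is not an ancestor of F.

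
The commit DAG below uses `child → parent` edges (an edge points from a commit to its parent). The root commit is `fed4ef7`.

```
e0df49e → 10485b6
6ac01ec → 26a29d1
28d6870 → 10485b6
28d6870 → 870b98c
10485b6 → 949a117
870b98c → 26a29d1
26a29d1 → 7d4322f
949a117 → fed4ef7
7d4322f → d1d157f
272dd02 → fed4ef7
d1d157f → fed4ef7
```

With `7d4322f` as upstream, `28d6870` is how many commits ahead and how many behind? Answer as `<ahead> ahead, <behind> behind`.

5 ahead, 0 behind

Reachable from 28d6870: {10485b6, 26a29d1, 28d6870, 7d4322f, 870b98c, 949a117, d1d157f, fed4ef7}.
Reachable from 7d4322f: {7d4322f, d1d157f, fed4ef7}.
Only in 28d6870's history (ahead): {10485b6, 26a29d1, 28d6870, 870b98c, 949a117} — 5.
Only in 7d4322f's history (behind): {} — 0.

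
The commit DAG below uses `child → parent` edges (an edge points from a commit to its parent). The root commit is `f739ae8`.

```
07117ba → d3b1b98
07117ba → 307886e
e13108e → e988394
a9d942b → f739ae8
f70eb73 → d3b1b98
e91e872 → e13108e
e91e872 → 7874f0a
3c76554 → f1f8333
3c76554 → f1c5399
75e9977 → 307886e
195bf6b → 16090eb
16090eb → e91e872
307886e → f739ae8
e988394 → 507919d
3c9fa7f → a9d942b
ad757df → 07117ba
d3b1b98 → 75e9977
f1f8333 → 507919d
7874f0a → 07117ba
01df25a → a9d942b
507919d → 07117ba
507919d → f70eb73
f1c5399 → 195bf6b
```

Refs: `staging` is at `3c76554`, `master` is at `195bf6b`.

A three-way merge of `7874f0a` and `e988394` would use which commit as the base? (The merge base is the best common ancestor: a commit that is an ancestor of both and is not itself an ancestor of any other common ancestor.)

Ancestors of 7874f0a: {07117ba, 307886e, 75e9977, 7874f0a, d3b1b98, f739ae8}.
Ancestors of e988394: {07117ba, 307886e, 507919d, 75e9977, d3b1b98, e988394, f70eb73, f739ae8}.
Common ancestors: {07117ba, 307886e, 75e9977, d3b1b98, f739ae8}.
Among these, 07117ba is not an ancestor of any other common ancestor — it is the merge base.

07117ba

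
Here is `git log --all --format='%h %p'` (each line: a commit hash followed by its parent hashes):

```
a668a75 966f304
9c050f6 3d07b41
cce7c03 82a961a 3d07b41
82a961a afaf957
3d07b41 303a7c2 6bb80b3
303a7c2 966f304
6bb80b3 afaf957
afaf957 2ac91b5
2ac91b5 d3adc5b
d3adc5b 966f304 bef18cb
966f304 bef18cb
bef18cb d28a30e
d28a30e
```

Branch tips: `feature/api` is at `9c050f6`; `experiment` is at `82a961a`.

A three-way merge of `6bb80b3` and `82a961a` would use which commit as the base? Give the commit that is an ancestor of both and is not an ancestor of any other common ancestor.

Ancestors of 6bb80b3: {2ac91b5, 6bb80b3, 966f304, afaf957, bef18cb, d28a30e, d3adc5b}.
Ancestors of 82a961a: {2ac91b5, 82a961a, 966f304, afaf957, bef18cb, d28a30e, d3adc5b}.
Common ancestors: {2ac91b5, 966f304, afaf957, bef18cb, d28a30e, d3adc5b}.
Among these, afaf957 is not an ancestor of any other common ancestor — it is the merge base.

afaf957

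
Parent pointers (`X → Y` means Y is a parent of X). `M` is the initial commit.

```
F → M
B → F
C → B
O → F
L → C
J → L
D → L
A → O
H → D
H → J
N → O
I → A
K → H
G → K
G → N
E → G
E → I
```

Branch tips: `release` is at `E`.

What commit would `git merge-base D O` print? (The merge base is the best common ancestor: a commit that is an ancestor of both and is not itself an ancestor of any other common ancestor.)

Ancestors of D: {B, C, D, F, L, M}.
Ancestors of O: {F, M, O}.
Common ancestors: {F, M}.
Among these, F is not an ancestor of any other common ancestor — it is the merge base.

F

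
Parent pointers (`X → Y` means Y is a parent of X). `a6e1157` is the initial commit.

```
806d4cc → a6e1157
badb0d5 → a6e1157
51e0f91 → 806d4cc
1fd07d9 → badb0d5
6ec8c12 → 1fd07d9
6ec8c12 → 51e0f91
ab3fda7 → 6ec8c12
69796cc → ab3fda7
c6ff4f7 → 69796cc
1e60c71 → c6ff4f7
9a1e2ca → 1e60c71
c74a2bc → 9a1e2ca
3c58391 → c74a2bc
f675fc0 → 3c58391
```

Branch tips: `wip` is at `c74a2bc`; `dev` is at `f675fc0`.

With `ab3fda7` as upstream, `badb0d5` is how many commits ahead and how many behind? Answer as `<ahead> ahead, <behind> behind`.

Reachable from badb0d5: {a6e1157, badb0d5}.
Reachable from ab3fda7: {1fd07d9, 51e0f91, 6ec8c12, 806d4cc, a6e1157, ab3fda7, badb0d5}.
Only in badb0d5's history (ahead): {} — 0.
Only in ab3fda7's history (behind): {1fd07d9, 51e0f91, 6ec8c12, 806d4cc, ab3fda7} — 5.

0 ahead, 5 behind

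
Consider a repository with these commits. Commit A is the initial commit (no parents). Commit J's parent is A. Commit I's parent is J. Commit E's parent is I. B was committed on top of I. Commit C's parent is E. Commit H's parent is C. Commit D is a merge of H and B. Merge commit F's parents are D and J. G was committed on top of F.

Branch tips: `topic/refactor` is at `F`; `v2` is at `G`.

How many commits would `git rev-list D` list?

8

Walking parent pointers from D: reachable set = {A, B, C, D, E, H, I, J}.
That is 8 commits.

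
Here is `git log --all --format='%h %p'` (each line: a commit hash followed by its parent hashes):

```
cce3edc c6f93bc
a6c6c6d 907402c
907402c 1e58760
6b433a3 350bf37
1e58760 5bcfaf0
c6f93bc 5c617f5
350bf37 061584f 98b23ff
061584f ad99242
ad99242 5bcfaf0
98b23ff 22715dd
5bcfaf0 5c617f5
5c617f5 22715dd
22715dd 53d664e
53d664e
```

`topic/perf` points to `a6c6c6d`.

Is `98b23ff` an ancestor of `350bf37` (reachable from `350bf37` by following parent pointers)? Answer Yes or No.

Yes

Ancestors of 350bf37 (commits reachable by following parents): {061584f, 22715dd, 350bf37, 53d664e, 5bcfaf0, 5c617f5, 98b23ff, ad99242}.
98b23ff is in that set, so it is an ancestor of 350bf37.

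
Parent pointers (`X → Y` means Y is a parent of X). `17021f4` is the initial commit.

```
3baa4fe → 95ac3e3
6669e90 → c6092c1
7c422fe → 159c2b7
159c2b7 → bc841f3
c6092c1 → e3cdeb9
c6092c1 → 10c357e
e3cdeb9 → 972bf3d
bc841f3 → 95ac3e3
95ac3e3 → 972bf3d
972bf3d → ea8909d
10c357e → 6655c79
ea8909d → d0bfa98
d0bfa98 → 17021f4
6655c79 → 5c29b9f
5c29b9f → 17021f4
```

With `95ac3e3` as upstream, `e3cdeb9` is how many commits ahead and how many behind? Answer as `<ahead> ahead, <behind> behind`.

Reachable from e3cdeb9: {17021f4, 972bf3d, d0bfa98, e3cdeb9, ea8909d}.
Reachable from 95ac3e3: {17021f4, 95ac3e3, 972bf3d, d0bfa98, ea8909d}.
Only in e3cdeb9's history (ahead): {e3cdeb9} — 1.
Only in 95ac3e3's history (behind): {95ac3e3} — 1.

1 ahead, 1 behind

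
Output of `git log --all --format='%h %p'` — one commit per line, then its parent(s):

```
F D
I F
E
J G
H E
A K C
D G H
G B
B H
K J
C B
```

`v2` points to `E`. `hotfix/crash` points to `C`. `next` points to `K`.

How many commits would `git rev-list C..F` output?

Reachable from F: {B, D, E, F, G, H}.
Reachable from C: {B, C, E, H}.
In F's history but not C's: {D, F, G} — 3 commits.

3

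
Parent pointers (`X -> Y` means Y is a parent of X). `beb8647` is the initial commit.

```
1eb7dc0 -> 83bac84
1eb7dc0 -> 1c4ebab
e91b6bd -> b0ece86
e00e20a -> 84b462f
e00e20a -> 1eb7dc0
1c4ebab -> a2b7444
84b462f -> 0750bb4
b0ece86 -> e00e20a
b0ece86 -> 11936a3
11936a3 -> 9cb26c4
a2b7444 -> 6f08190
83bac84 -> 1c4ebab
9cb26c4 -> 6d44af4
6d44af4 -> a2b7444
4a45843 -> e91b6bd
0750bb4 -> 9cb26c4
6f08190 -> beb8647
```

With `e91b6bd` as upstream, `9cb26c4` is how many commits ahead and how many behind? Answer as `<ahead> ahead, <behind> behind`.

Reachable from 9cb26c4: {6d44af4, 6f08190, 9cb26c4, a2b7444, beb8647}.
Reachable from e91b6bd: {0750bb4, 11936a3, 1c4ebab, 1eb7dc0, 6d44af4, 6f08190, 83bac84, 84b462f, 9cb26c4, a2b7444, b0ece86, beb8647, e00e20a, e91b6bd}.
Only in 9cb26c4's history (ahead): {} — 0.
Only in e91b6bd's history (behind): {0750bb4, 11936a3, 1c4ebab, 1eb7dc0, 83bac84, 84b462f, b0ece86, e00e20a, e91b6bd} — 9.

0 ahead, 9 behind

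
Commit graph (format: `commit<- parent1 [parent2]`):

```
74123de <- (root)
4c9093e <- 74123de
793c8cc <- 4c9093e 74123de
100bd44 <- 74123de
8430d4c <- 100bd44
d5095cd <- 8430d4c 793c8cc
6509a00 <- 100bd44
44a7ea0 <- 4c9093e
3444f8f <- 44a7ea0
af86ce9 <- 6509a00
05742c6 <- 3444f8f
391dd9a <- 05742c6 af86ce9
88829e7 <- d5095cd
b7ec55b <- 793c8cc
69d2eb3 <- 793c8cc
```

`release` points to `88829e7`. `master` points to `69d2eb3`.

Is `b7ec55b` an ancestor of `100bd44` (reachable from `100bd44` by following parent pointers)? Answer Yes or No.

No

Ancestors of 100bd44: {100bd44, 74123de}.
b7ec55b is not in that set, so it is not an ancestor of 100bd44.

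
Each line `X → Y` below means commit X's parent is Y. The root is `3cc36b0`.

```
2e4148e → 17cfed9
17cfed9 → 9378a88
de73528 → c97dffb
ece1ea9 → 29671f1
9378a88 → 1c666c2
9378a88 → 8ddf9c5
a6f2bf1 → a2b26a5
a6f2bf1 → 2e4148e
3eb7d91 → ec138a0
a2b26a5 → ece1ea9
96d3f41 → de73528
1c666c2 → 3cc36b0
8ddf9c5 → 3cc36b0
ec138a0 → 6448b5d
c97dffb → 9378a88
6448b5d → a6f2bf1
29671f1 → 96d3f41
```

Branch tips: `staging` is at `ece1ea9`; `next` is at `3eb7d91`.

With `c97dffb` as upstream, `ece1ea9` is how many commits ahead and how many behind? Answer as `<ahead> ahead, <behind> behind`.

Reachable from ece1ea9: {1c666c2, 29671f1, 3cc36b0, 8ddf9c5, 9378a88, 96d3f41, c97dffb, de73528, ece1ea9}.
Reachable from c97dffb: {1c666c2, 3cc36b0, 8ddf9c5, 9378a88, c97dffb}.
Only in ece1ea9's history (ahead): {29671f1, 96d3f41, de73528, ece1ea9} — 4.
Only in c97dffb's history (behind): {} — 0.

4 ahead, 0 behind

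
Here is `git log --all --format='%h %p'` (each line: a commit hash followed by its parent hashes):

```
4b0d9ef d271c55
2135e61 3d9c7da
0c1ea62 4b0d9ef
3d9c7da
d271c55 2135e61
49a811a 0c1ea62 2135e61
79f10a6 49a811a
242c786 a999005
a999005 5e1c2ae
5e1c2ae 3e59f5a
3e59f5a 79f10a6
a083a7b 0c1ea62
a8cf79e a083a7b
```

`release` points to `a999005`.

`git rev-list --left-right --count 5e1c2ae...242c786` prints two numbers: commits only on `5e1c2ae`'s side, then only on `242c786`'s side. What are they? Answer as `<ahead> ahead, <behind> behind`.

0 ahead, 2 behind

Reachable from 5e1c2ae: {0c1ea62, 2135e61, 3d9c7da, 3e59f5a, 49a811a, 4b0d9ef, 5e1c2ae, 79f10a6, d271c55}.
Reachable from 242c786: {0c1ea62, 2135e61, 242c786, 3d9c7da, 3e59f5a, 49a811a, 4b0d9ef, 5e1c2ae, 79f10a6, a999005, d271c55}.
Only in 5e1c2ae's history (ahead): {} — 0.
Only in 242c786's history (behind): {242c786, a999005} — 2.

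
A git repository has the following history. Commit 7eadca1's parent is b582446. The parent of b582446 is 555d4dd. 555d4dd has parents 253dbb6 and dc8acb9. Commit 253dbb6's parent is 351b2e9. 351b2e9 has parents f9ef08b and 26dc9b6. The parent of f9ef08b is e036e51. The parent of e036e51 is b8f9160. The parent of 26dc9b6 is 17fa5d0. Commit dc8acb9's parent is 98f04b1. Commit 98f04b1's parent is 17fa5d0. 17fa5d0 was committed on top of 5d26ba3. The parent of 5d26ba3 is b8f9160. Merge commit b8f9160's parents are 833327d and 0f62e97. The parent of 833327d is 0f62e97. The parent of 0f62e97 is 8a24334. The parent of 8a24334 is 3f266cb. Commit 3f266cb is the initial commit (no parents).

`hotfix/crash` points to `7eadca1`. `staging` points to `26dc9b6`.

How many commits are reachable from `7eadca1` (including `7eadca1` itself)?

Walking parent pointers from 7eadca1: reachable set = {0f62e97, 17fa5d0, 253dbb6, 26dc9b6, 351b2e9, 3f266cb, 555d4dd, 5d26ba3, 7eadca1, 833327d, 8a24334, 98f04b1, b582446, b8f9160, dc8acb9, e036e51, f9ef08b}.
That is 17 commits.

17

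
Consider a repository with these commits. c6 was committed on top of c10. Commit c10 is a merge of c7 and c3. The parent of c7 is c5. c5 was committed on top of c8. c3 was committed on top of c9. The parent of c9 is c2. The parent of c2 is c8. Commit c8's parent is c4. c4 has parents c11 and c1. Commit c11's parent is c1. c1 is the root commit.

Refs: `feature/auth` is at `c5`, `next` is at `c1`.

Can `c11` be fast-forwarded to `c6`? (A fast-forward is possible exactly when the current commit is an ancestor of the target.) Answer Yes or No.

Yes

A fast-forward from c11 to c6 is possible iff c11 is an ancestor of c6.
Ancestors of c6: {c1, c10, c11, c2, c3, c4, c5, c6, c7, c8, c9}.
c11 is among them, so fast-forward is possible.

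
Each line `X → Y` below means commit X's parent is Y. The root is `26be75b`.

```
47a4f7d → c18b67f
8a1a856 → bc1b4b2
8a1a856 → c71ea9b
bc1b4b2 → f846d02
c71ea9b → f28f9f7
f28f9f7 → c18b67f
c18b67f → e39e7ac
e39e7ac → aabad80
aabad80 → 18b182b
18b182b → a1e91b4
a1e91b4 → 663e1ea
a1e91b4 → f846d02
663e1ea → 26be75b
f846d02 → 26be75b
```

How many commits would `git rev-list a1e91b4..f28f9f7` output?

5

Reachable from f28f9f7: {18b182b, 26be75b, 663e1ea, a1e91b4, aabad80, c18b67f, e39e7ac, f28f9f7, f846d02}.
Reachable from a1e91b4: {26be75b, 663e1ea, a1e91b4, f846d02}.
In f28f9f7's history but not a1e91b4's: {18b182b, aabad80, c18b67f, e39e7ac, f28f9f7} — 5 commits.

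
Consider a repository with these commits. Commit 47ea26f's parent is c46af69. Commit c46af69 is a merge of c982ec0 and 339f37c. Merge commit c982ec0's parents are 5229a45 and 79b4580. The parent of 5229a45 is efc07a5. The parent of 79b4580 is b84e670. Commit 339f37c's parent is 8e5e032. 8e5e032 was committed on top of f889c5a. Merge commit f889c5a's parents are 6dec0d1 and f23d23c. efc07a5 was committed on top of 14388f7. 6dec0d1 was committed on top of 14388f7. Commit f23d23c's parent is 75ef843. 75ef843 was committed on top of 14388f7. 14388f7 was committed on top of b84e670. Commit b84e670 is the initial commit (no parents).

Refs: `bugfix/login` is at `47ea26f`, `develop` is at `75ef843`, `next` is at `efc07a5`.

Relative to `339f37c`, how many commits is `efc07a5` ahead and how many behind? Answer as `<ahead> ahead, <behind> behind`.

Reachable from efc07a5: {14388f7, b84e670, efc07a5}.
Reachable from 339f37c: {14388f7, 339f37c, 6dec0d1, 75ef843, 8e5e032, b84e670, f23d23c, f889c5a}.
Only in efc07a5's history (ahead): {efc07a5} — 1.
Only in 339f37c's history (behind): {339f37c, 6dec0d1, 75ef843, 8e5e032, f23d23c, f889c5a} — 6.

1 ahead, 6 behind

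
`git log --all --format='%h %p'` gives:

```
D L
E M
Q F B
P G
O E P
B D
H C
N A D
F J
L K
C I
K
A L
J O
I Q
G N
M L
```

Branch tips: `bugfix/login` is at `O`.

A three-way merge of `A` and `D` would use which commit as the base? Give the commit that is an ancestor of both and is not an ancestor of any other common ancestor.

L

Ancestors of A: {A, K, L}.
Ancestors of D: {D, K, L}.
Common ancestors: {K, L}.
Among these, L is not an ancestor of any other common ancestor — it is the merge base.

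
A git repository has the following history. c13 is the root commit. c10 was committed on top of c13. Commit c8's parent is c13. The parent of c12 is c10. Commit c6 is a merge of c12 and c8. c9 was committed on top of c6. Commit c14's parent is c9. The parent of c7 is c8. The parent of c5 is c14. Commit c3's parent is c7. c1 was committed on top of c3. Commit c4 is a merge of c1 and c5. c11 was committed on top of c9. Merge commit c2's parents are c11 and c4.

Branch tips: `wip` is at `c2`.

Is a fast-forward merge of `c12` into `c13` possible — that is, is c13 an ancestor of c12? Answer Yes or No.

A fast-forward from c13 to c12 is possible iff c13 is an ancestor of c12.
Ancestors of c12: {c10, c12, c13}.
c13 is among them, so fast-forward is possible.

Yes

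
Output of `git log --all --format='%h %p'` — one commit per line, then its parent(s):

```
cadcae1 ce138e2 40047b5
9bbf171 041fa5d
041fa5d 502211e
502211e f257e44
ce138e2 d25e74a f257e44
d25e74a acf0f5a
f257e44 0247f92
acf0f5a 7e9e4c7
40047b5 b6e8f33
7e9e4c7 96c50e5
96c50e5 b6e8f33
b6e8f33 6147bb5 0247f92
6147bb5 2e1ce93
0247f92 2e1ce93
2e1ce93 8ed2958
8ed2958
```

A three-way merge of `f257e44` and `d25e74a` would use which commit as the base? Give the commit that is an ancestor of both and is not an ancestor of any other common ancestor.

0247f92

Ancestors of f257e44: {0247f92, 2e1ce93, 8ed2958, f257e44}.
Ancestors of d25e74a: {0247f92, 2e1ce93, 6147bb5, 7e9e4c7, 8ed2958, 96c50e5, acf0f5a, b6e8f33, d25e74a}.
Common ancestors: {0247f92, 2e1ce93, 8ed2958}.
Among these, 0247f92 is not an ancestor of any other common ancestor — it is the merge base.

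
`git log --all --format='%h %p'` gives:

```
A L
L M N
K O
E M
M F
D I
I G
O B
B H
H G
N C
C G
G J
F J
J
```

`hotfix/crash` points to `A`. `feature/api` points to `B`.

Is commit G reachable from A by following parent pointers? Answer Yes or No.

Ancestors of A (commits reachable by following parents): {A, C, F, G, J, L, M, N}.
G is in that set, so it is an ancestor of A.

Yes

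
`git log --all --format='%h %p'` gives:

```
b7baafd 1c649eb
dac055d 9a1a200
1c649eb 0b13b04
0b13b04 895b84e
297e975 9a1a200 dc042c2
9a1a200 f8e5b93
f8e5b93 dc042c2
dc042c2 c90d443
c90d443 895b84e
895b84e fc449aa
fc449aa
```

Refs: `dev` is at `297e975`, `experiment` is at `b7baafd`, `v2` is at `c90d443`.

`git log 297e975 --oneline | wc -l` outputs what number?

Walking parent pointers from 297e975: reachable set = {297e975, 895b84e, 9a1a200, c90d443, dc042c2, f8e5b93, fc449aa}.
That is 7 commits.

7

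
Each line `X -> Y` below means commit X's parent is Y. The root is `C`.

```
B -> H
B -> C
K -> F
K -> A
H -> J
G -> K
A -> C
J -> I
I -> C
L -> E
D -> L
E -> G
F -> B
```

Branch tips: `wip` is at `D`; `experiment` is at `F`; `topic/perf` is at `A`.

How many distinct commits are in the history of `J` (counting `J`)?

Walking parent pointers from J: reachable set = {C, I, J}.
That is 3 commits.

3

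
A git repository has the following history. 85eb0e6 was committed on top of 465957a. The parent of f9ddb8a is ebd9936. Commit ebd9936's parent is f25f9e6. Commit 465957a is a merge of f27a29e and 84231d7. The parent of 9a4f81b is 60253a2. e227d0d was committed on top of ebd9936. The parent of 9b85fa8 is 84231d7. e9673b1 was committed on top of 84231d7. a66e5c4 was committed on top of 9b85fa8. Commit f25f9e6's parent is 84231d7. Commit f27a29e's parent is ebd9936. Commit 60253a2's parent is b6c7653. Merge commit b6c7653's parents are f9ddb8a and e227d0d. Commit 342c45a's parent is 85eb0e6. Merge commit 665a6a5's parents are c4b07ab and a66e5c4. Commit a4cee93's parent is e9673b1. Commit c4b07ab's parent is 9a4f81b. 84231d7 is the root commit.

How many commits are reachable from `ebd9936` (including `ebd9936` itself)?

Walking parent pointers from ebd9936: reachable set = {84231d7, ebd9936, f25f9e6}.
That is 3 commits.

3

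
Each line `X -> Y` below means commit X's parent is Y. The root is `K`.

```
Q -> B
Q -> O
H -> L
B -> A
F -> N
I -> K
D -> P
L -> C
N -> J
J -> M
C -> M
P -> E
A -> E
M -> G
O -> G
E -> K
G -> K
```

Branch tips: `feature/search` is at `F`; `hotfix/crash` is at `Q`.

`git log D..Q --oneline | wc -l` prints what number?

Reachable from Q: {A, B, E, G, K, O, Q}.
Reachable from D: {D, E, K, P}.
In Q's history but not D's: {A, B, G, O, Q} — 5 commits.

5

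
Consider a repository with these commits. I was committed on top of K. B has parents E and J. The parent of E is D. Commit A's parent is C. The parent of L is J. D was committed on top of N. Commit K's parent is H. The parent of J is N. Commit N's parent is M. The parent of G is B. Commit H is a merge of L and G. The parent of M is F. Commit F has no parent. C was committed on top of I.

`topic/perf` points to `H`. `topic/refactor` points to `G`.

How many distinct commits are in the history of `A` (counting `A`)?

Walking parent pointers from A: reachable set = {A, B, C, D, E, F, G, H, I, J, K, L, M, N}.
That is 14 commits.

14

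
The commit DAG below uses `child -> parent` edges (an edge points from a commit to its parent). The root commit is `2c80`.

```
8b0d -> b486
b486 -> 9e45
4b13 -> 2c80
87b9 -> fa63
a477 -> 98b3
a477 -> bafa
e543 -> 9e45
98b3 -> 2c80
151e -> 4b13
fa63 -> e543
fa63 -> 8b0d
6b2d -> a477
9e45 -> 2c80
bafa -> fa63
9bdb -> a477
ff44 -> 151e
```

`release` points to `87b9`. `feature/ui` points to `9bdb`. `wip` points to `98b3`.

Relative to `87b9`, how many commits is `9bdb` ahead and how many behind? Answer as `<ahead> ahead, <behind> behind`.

4 ahead, 1 behind

Reachable from 9bdb: {2c80, 8b0d, 98b3, 9bdb, 9e45, a477, b486, bafa, e543, fa63}.
Reachable from 87b9: {2c80, 87b9, 8b0d, 9e45, b486, e543, fa63}.
Only in 9bdb's history (ahead): {98b3, 9bdb, a477, bafa} — 4.
Only in 87b9's history (behind): {87b9} — 1.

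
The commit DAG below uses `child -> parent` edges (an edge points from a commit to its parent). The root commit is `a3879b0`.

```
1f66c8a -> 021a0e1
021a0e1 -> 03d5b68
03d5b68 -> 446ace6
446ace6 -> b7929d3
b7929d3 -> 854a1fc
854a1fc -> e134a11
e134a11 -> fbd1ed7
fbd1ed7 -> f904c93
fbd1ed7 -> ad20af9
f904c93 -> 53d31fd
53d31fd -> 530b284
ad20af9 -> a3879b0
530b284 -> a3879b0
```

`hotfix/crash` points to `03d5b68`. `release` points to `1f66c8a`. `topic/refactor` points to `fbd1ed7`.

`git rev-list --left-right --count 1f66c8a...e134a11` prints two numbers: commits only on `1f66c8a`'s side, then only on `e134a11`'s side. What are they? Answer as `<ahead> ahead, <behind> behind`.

6 ahead, 0 behind

Reachable from 1f66c8a: {021a0e1, 03d5b68, 1f66c8a, 446ace6, 530b284, 53d31fd, 854a1fc, a3879b0, ad20af9, b7929d3, e134a11, f904c93, fbd1ed7}.
Reachable from e134a11: {530b284, 53d31fd, a3879b0, ad20af9, e134a11, f904c93, fbd1ed7}.
Only in 1f66c8a's history (ahead): {021a0e1, 03d5b68, 1f66c8a, 446ace6, 854a1fc, b7929d3} — 6.
Only in e134a11's history (behind): {} — 0.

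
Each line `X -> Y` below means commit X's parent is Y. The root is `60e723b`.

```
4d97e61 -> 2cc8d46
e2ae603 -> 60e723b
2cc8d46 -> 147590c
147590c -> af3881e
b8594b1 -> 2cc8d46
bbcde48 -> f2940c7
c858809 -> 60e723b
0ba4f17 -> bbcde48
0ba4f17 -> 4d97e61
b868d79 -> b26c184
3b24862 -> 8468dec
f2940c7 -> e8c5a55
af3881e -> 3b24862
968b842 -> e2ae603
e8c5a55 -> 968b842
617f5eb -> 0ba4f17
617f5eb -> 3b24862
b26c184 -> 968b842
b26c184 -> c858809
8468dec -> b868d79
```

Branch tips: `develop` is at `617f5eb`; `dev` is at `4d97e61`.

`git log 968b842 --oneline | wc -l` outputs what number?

3

Walking parent pointers from 968b842: reachable set = {60e723b, 968b842, e2ae603}.
That is 3 commits.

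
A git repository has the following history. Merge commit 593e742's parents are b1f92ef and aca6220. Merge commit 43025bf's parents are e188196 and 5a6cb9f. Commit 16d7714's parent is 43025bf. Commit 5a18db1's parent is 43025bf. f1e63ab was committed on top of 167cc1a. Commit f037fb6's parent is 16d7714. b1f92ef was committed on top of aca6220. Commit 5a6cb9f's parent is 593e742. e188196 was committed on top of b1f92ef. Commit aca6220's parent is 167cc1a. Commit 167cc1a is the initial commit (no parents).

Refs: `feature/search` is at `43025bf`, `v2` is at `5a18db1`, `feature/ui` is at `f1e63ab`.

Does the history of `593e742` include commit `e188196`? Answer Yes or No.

No

Ancestors of 593e742: {167cc1a, 593e742, aca6220, b1f92ef}.
e188196 is not in that set, so it is not an ancestor of 593e742.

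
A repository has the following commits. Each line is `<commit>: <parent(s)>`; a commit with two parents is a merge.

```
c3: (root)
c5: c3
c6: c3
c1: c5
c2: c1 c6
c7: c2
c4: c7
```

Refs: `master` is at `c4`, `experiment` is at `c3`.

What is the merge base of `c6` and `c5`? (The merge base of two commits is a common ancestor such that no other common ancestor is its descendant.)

Ancestors of c6: {c3, c6}.
Ancestors of c5: {c3, c5}.
Common ancestors: {c3}.
The only common ancestor is c3, so it is the merge base.

c3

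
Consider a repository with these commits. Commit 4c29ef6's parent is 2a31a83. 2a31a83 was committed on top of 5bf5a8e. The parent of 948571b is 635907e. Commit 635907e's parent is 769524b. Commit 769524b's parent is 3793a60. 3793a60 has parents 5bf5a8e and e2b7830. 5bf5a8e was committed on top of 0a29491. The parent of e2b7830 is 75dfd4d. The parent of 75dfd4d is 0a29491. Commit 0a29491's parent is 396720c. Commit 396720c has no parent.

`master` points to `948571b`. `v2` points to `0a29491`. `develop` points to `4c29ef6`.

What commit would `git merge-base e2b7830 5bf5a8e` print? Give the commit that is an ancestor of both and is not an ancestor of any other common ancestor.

0a29491

Ancestors of e2b7830: {0a29491, 396720c, 75dfd4d, e2b7830}.
Ancestors of 5bf5a8e: {0a29491, 396720c, 5bf5a8e}.
Common ancestors: {0a29491, 396720c}.
Among these, 0a29491 is not an ancestor of any other common ancestor — it is the merge base.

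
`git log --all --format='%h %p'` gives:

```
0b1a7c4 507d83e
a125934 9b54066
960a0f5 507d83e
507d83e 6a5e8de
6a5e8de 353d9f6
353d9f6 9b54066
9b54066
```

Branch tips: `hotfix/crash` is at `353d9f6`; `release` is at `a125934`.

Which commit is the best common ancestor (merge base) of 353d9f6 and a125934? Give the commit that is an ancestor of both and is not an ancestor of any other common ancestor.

Ancestors of 353d9f6: {353d9f6, 9b54066}.
Ancestors of a125934: {9b54066, a125934}.
Common ancestors: {9b54066}.
The only common ancestor is 9b54066, so it is the merge base.

9b54066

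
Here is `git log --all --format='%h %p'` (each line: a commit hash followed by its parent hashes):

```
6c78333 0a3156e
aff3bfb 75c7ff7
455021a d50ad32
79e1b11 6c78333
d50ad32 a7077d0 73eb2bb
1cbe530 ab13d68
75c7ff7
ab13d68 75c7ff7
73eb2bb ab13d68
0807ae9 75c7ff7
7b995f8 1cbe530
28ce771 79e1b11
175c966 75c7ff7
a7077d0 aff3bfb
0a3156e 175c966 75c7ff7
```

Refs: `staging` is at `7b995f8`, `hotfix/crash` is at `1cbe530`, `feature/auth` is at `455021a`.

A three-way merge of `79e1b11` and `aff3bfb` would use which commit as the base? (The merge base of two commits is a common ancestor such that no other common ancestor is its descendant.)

Ancestors of 79e1b11: {0a3156e, 175c966, 6c78333, 75c7ff7, 79e1b11}.
Ancestors of aff3bfb: {75c7ff7, aff3bfb}.
Common ancestors: {75c7ff7}.
The only common ancestor is 75c7ff7, so it is the merge base.

75c7ff7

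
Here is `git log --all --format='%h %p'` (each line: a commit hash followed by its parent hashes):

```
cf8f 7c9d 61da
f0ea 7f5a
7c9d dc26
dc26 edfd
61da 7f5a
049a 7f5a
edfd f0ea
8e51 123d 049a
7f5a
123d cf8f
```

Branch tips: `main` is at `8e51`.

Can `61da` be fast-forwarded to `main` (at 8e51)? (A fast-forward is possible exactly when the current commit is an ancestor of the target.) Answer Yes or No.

A fast-forward from 61da to 8e51 is possible iff 61da is an ancestor of 8e51.
Ancestors of 8e51: {049a, 123d, 61da, 7c9d, 7f5a, 8e51, cf8f, dc26, edfd, f0ea}.
61da is among them, so fast-forward is possible.

Yes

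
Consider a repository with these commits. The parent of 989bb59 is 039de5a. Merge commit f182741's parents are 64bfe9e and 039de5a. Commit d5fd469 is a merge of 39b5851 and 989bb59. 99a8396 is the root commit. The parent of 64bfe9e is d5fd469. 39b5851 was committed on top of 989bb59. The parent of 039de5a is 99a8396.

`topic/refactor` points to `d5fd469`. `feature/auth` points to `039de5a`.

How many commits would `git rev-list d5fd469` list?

5

Walking parent pointers from d5fd469: reachable set = {039de5a, 39b5851, 989bb59, 99a8396, d5fd469}.
That is 5 commits.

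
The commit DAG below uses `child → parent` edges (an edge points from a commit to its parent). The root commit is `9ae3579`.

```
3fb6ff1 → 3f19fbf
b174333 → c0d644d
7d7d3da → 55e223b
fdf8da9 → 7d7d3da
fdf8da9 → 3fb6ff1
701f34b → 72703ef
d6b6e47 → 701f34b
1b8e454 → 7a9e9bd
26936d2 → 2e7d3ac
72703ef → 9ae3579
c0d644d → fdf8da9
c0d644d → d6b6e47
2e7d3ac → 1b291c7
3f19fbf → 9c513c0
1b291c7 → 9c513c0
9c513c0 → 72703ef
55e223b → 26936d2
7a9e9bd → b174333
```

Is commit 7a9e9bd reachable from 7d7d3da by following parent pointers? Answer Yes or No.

No

Ancestors of 7d7d3da: {1b291c7, 26936d2, 2e7d3ac, 55e223b, 72703ef, 7d7d3da, 9ae3579, 9c513c0}.
7a9e9bd is not in that set, so it is not an ancestor of 7d7d3da.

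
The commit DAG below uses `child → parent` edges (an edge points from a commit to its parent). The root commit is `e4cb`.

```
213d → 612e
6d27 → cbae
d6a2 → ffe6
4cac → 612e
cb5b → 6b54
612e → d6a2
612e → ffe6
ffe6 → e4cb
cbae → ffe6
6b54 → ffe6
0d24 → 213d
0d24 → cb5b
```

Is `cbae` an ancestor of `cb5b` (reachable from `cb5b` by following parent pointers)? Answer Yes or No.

Ancestors of cb5b: {6b54, cb5b, e4cb, ffe6}.
cbae is not in that set, so it is not an ancestor of cb5b.

No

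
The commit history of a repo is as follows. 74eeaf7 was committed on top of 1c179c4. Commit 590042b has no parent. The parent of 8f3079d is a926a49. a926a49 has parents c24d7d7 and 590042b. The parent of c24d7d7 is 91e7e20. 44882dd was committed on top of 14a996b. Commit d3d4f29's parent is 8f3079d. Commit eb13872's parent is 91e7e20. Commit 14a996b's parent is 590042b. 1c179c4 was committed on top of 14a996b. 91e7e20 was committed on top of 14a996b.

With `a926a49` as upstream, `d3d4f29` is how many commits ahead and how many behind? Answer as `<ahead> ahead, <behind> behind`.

Reachable from d3d4f29: {14a996b, 590042b, 8f3079d, 91e7e20, a926a49, c24d7d7, d3d4f29}.
Reachable from a926a49: {14a996b, 590042b, 91e7e20, a926a49, c24d7d7}.
Only in d3d4f29's history (ahead): {8f3079d, d3d4f29} — 2.
Only in a926a49's history (behind): {} — 0.

2 ahead, 0 behind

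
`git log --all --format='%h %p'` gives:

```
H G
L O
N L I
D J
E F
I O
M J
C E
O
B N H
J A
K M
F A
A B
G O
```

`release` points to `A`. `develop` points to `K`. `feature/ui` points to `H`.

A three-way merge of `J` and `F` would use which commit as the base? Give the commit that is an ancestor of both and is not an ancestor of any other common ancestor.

A

Ancestors of J: {A, B, G, H, I, J, L, N, O}.
Ancestors of F: {A, B, F, G, H, I, L, N, O}.
Common ancestors: {A, B, G, H, I, L, N, O}.
Among these, A is not an ancestor of any other common ancestor — it is the merge base.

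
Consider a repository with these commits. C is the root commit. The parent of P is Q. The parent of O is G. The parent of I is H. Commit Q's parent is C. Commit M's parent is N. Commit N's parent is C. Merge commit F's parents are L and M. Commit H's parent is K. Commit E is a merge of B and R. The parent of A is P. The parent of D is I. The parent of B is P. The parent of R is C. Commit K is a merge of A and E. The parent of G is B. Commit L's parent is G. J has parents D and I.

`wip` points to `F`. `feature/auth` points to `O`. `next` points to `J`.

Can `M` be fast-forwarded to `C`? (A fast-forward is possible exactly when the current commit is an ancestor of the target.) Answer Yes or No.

No

A fast-forward from M to C is possible iff M is an ancestor of C.
Ancestors of C: {C}.
M is not among them, so fast-forward is not possible.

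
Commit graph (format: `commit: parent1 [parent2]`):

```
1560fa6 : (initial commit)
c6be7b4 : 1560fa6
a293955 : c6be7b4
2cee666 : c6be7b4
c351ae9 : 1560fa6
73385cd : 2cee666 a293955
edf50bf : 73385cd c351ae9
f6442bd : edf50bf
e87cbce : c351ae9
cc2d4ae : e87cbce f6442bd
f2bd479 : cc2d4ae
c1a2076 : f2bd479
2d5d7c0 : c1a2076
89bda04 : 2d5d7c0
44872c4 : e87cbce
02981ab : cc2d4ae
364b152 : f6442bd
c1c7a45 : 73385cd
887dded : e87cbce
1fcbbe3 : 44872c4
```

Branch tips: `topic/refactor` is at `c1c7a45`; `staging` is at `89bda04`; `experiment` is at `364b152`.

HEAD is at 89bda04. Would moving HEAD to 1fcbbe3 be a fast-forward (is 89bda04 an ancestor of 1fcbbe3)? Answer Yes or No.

No

A fast-forward from 89bda04 to 1fcbbe3 is possible iff 89bda04 is an ancestor of 1fcbbe3.
Ancestors of 1fcbbe3: {1560fa6, 1fcbbe3, 44872c4, c351ae9, e87cbce}.
89bda04 is not among them, so fast-forward is not possible.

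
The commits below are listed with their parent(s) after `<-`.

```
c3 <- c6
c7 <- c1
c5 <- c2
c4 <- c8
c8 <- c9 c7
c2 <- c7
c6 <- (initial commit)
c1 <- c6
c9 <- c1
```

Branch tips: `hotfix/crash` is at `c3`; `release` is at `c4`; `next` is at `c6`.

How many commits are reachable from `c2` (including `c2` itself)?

4

Walking parent pointers from c2: reachable set = {c1, c2, c6, c7}.
That is 4 commits.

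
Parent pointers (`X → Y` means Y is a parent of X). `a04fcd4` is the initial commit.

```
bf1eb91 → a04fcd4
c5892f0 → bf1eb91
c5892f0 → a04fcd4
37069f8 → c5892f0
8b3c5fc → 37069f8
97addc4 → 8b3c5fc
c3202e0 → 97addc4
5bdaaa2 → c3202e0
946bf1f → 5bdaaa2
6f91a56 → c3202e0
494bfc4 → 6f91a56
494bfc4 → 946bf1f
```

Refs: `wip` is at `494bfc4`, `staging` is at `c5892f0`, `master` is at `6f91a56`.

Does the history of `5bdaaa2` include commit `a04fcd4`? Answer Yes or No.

Yes

Ancestors of 5bdaaa2 (commits reachable by following parents): {37069f8, 5bdaaa2, 8b3c5fc, 97addc4, a04fcd4, bf1eb91, c3202e0, c5892f0}.
a04fcd4 is in that set, so it is an ancestor of 5bdaaa2.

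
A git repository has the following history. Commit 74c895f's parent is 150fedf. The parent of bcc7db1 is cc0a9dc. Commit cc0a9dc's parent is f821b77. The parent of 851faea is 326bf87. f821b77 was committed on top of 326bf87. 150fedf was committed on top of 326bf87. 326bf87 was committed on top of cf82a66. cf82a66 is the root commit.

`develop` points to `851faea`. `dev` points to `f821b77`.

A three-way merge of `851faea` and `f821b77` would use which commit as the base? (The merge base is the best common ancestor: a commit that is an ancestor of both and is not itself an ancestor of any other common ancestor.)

326bf87

Ancestors of 851faea: {326bf87, 851faea, cf82a66}.
Ancestors of f821b77: {326bf87, cf82a66, f821b77}.
Common ancestors: {326bf87, cf82a66}.
Among these, 326bf87 is not an ancestor of any other common ancestor — it is the merge base.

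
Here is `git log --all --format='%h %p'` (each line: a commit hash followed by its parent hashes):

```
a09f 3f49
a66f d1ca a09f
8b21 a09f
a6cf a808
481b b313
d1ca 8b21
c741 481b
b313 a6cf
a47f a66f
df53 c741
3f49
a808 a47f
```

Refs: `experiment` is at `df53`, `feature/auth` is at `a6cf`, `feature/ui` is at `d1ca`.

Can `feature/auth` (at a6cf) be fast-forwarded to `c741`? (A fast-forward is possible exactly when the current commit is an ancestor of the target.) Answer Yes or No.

Yes

A fast-forward from a6cf to c741 is possible iff a6cf is an ancestor of c741.
Ancestors of c741: {3f49, 481b, 8b21, a09f, a47f, a66f, a6cf, a808, b313, c741, d1ca}.
a6cf is among them, so fast-forward is possible.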